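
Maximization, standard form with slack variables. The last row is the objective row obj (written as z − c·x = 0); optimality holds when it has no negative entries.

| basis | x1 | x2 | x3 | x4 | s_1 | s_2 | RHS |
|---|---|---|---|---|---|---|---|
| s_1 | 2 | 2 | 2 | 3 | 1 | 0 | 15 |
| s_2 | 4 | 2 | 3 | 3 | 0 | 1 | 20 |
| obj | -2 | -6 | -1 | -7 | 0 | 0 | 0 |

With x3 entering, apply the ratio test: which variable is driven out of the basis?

Column x3 entries and ratios — s_1: 15/2 = 15/2; s_2: 20/3 = 20/3.
Smallest ratio is 20/3 in the row of s_2, so s_2 leaves.

s_2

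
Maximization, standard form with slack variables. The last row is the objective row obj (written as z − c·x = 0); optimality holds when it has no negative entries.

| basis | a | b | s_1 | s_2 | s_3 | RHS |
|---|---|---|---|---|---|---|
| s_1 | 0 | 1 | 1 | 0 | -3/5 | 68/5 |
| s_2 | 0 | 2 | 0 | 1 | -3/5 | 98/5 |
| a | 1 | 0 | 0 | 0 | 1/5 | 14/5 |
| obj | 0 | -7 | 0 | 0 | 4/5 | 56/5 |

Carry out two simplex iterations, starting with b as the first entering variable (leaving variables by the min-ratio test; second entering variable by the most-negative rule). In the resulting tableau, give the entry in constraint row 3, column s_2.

Ratio test on column b — row 1: (68/5)/1 = 68/5; row 2: (98/5)/2 = 49/5; row 3: entry 0 ≤ 0. Minimum is 49/5 at row 2 (s_2 leaves); pivot element 2.
Divide row 2 by 2; eliminate column b from the other rows.
Second iteration: most negative obj-row entry is -13/10 in column s_3, so s_3 enters.
Ratio test on column s_3 — row 1: entry -3/10 ≤ 0; row 2: entry -3/10 ≤ 0; row 3: (14/5)/(1/5) = 14. Minimum is 14 at row 3 (a leaves); pivot element 1/5.
Divide row 3 by 1/5; eliminate column s_3 from the other rows.
After both pivots, the entry at constraint row 3, column s_2 is 0.

0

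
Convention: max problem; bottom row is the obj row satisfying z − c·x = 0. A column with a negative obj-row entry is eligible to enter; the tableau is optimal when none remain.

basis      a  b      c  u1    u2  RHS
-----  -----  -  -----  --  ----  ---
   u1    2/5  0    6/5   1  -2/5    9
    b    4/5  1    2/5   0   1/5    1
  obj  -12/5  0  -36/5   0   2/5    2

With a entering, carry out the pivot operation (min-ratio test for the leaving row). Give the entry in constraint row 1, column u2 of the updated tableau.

-1/2

Ratio test on column a — row 1: 9/(2/5) = 45/2; row 2: 1/(4/5) = 5/4. Minimum is 5/4 at row 2 (b leaves); pivot element 4/5.
Divide row 2 by 4/5; eliminate column a from the other rows.
Row 1 update in column u2: -2/5 − (2/5)·(1/4) = -1/2.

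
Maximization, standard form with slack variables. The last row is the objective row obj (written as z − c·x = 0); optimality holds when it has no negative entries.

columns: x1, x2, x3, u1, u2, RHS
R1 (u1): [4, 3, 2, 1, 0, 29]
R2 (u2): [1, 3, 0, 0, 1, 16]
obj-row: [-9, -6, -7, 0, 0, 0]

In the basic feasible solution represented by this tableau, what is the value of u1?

29

u1 is basic (row 1); its value is the RHS of that row, 29.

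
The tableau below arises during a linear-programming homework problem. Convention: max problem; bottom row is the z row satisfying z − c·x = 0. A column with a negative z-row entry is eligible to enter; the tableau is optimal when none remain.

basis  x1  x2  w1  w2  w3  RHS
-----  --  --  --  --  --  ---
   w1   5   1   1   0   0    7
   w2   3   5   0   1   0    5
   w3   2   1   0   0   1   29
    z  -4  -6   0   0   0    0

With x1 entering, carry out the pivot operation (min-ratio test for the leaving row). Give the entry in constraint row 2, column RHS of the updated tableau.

Ratio test on column x1 — row 1: 7/5 = 7/5; row 2: 5/3 = 5/3; row 3: 29/2 = 29/2. Minimum is 7/5 at row 1 (w1 leaves); pivot element 5.
Divide row 1 by 5; eliminate column x1 from the other rows.
Row 2 update in column RHS: 5 − 3·(7/5) = 4/5.

4/5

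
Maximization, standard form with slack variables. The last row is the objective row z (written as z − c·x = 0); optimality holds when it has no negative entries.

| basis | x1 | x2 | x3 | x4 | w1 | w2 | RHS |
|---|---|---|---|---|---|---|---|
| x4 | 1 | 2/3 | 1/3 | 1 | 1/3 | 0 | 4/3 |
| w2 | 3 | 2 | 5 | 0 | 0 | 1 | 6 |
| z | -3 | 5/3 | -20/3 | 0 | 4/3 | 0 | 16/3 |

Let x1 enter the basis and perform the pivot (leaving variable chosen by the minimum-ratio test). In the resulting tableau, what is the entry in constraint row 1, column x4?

Ratio test on column x1 — row 1: (4/3)/1 = 4/3; row 2: 6/3 = 2. Minimum is 4/3 at row 1 (x4 leaves); pivot element 1.
Divide row 1 by 1; eliminate column x1 from the other rows.
In the new row 1, the x4 entry is the old entry divided by the pivot: 1/1 = 1.

1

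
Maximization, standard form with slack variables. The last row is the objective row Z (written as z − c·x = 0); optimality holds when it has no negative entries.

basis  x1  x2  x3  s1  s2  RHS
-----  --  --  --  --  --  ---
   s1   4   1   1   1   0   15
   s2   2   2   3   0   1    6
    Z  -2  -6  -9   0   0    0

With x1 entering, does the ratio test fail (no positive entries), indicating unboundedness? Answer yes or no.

no

Column x1 has positive entries in row(s) 1, 2, so the ratio test bounds it — not unbounded.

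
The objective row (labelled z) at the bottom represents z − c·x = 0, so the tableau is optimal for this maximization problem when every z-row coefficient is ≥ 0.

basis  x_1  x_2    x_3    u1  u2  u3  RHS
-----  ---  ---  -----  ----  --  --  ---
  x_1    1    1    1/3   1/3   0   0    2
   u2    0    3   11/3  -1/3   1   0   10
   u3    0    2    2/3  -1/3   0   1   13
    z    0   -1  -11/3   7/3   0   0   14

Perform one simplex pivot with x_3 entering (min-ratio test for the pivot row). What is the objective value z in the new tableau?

24

Ratio test on column x_3 — row 1: 2/(1/3) = 6; row 2: 10/(11/3) = 30/11; row 3: 13/(2/3) = 39/2. Minimum is 30/11 at row 2 (u2 leaves); pivot element 11/3.
Pivot on row 2; the z-row RHS becomes 14 − (-11/3)·(30/11) = 24.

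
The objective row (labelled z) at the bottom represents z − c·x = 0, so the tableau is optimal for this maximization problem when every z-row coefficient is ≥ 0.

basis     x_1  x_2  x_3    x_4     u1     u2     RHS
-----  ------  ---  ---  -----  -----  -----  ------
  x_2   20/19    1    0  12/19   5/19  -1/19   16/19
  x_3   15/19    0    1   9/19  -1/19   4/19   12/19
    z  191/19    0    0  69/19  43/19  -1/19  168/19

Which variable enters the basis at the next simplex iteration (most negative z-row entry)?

Negative z-row entries: u2: -1/19.
The most negative is -1/19 in column u2, so u2 enters.

u2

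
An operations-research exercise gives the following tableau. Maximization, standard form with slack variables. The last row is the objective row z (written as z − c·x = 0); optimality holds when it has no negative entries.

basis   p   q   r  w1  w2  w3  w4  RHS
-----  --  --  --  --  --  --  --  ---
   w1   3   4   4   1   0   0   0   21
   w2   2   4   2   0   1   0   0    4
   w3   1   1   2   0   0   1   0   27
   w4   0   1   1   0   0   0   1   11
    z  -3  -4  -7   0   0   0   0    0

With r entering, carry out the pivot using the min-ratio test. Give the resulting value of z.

14

Ratio test on column r — row 1: 21/4 = 21/4; row 2: 4/2 = 2; row 3: 27/2 = 27/2; row 4: 11/1 = 11. Minimum is 2 at row 2 (w2 leaves); pivot element 2.
Pivot on row 2; the z-row RHS becomes 0 − (-7)·2 = 14.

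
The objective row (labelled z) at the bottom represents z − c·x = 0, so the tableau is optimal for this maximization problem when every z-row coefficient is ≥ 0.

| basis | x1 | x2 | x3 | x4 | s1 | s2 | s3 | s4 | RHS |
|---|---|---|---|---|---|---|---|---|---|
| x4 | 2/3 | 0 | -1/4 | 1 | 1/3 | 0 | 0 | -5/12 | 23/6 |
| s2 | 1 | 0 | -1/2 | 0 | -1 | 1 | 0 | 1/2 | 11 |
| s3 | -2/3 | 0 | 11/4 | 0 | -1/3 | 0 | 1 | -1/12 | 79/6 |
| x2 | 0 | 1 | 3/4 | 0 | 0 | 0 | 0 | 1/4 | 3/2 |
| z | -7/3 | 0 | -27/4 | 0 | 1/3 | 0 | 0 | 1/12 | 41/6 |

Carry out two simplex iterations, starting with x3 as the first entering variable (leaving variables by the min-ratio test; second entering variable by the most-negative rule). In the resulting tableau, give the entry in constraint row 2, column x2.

Ratio test on column x3 — row 1: entry -1/4 ≤ 0; row 2: entry -1/2 ≤ 0; row 3: (79/6)/(11/4) = 158/33; row 4: (3/2)/(3/4) = 2. Minimum is 2 at row 4 (x2 leaves); pivot element 3/4.
Divide row 4 by 3/4; eliminate column x3 from the other rows.
Second iteration: most negative z-row entry is -7/3 in column x1, so x1 enters.
Ratio test on column x1 — row 1: (13/3)/(2/3) = 13/2; row 2: 12/1 = 12; row 3: entry -2/3 ≤ 0; row 4: entry 0 ≤ 0. Minimum is 13/2 at row 1 (x4 leaves); pivot element 2/3.
Divide row 1 by 2/3; eliminate column x1 from the other rows.
After both pivots, the entry at constraint row 2, column x2 is 1/6.

1/6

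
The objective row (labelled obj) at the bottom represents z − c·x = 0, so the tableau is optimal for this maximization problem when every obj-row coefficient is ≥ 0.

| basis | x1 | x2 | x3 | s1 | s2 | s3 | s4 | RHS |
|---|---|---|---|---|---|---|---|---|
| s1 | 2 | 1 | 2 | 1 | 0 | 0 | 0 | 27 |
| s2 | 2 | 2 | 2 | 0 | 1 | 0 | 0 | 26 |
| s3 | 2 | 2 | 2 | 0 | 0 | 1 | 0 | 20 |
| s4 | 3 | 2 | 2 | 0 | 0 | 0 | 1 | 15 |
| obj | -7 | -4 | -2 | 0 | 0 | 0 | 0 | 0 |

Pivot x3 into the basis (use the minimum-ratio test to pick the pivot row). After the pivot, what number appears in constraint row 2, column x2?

0

Ratio test on column x3 — row 1: 27/2 = 27/2; row 2: 26/2 = 13; row 3: 20/2 = 10; row 4: 15/2 = 15/2. Minimum is 15/2 at row 4 (s4 leaves); pivot element 2.
Divide row 4 by 2; eliminate column x3 from the other rows.
Row 2 update in column x2: 2 − 2·1 = 0.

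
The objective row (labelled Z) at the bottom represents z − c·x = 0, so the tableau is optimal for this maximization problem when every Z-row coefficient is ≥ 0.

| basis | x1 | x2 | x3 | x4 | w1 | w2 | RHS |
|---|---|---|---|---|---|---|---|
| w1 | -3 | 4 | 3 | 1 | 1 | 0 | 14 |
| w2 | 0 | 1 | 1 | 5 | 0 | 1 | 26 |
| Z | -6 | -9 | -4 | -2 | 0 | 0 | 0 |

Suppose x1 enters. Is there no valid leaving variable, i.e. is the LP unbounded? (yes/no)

Every constraint-row entry in column x1 is ≤ 0, so increasing x1 is unbounded.

yes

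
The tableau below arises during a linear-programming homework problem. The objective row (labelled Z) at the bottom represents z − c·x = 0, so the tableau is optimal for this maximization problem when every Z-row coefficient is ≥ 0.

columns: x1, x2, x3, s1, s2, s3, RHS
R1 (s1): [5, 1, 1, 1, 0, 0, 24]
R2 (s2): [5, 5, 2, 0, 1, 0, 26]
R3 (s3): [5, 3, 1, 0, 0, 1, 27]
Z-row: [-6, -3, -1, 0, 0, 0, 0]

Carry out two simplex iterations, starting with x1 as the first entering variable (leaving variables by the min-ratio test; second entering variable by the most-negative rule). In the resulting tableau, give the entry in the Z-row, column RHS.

Ratio test on column x1 — row 1: 24/5 = 24/5; row 2: 26/5 = 26/5; row 3: 27/5 = 27/5. Minimum is 24/5 at row 1 (s1 leaves); pivot element 5.
Divide row 1 by 5; eliminate column x1 from the other rows.
Second iteration: most negative Z-row entry is -9/5 in column x2, so x2 enters.
Ratio test on column x2 — row 1: (24/5)/(1/5) = 24; row 2: 2/4 = 1/2; row 3: 3/2 = 3/2. Minimum is 1/2 at row 2 (s2 leaves); pivot element 4.
Divide row 2 by 4; eliminate column x2 from the other rows.
After both pivots, the entry at the Z-row, column RHS is 297/10.

297/10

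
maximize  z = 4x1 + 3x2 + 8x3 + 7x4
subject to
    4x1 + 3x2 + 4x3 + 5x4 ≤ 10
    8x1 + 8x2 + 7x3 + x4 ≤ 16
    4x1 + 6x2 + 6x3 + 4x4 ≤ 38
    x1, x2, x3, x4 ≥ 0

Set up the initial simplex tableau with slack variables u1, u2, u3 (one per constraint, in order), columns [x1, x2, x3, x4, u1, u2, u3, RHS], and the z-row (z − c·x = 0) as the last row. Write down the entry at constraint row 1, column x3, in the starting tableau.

4

Constraint 1 has coefficient 4 on x3.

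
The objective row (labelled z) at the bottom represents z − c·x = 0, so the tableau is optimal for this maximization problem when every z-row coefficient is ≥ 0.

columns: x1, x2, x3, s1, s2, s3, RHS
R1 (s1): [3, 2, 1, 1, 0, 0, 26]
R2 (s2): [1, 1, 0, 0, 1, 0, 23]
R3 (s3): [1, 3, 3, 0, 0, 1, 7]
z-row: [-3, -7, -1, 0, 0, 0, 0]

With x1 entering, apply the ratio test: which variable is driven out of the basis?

Column x1 entries and ratios — s1: 26/3 = 26/3; s2: 23/1 = 23; s3: 7/1 = 7.
Smallest ratio is 7 in the row of s3, so s3 leaves.

s3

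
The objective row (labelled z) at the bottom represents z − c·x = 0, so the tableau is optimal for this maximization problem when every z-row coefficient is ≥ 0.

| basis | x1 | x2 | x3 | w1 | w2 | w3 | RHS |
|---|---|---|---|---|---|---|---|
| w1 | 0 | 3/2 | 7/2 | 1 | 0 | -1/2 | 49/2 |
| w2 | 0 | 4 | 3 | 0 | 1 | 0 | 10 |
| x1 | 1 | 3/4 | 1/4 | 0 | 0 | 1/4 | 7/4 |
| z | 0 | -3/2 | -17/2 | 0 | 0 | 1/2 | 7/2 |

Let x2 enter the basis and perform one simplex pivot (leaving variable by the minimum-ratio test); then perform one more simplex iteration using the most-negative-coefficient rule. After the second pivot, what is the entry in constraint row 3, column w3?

Ratio test on column x2 — row 1: (49/2)/(3/2) = 49/3; row 2: 10/4 = 5/2; row 3: (7/4)/(3/4) = 7/3. Minimum is 7/3 at row 3 (x1 leaves); pivot element 3/4.
Divide row 3 by 3/4; eliminate column x2 from the other rows.
Second iteration: most negative z-row entry is -8 in column x3, so x3 enters.
Ratio test on column x3 — row 1: 21/3 = 7; row 2: (2/3)/(5/3) = 2/5; row 3: (7/3)/(1/3) = 7. Minimum is 2/5 at row 2 (w2 leaves); pivot element 5/3.
Divide row 2 by 5/3; eliminate column x3 from the other rows.
After both pivots, the entry at constraint row 3, column w3 is 3/5.

3/5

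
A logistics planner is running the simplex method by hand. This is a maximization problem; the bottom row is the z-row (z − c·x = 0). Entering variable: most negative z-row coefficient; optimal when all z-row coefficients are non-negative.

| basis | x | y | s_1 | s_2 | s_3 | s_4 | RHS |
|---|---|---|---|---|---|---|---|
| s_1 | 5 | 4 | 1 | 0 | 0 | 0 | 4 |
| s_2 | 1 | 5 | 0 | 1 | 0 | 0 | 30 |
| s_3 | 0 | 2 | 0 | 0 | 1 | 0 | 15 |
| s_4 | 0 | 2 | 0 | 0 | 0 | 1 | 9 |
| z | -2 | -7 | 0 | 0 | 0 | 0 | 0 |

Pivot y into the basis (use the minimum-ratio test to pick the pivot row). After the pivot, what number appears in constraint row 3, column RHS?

Ratio test on column y — row 1: 4/4 = 1; row 2: 30/5 = 6; row 3: 15/2 = 15/2; row 4: 9/2 = 9/2. Minimum is 1 at row 1 (s_1 leaves); pivot element 4.
Divide row 1 by 4; eliminate column y from the other rows.
Row 3 update in column RHS: 15 − 2·1 = 13.

13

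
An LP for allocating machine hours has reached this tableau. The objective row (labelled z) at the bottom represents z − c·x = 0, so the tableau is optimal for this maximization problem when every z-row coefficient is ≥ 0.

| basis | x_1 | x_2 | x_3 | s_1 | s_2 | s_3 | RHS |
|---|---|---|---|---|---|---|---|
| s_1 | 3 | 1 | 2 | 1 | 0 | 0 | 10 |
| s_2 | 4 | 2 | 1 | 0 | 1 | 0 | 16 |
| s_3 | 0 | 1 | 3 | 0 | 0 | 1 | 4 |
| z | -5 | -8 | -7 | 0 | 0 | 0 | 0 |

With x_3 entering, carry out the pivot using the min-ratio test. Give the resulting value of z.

28/3

Ratio test on column x_3 — row 1: 10/2 = 5; row 2: 16/1 = 16; row 3: 4/3 = 4/3. Minimum is 4/3 at row 3 (s_3 leaves); pivot element 3.
Pivot on row 3; the z-row RHS becomes 0 − (-7)·(4/3) = 28/3.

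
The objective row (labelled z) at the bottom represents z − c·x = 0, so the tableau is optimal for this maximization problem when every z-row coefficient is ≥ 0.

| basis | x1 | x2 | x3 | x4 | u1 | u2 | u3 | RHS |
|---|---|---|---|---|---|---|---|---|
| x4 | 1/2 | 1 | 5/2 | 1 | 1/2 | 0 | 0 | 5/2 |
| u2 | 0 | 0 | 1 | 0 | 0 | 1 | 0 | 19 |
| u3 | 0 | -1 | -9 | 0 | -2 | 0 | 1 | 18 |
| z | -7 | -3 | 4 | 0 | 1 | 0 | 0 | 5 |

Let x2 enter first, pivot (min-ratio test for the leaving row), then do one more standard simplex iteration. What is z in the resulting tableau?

40

Ratio test on column x2 — row 1: (5/2)/1 = 5/2; row 2: entry 0 ≤ 0; row 3: entry -1 ≤ 0. Minimum is 5/2 at row 1 (x4 leaves); pivot element 1.
Pivot on row 1; the z-row RHS becomes 5 − (-3)·(5/2) = 25/2.
Next entering variable (most negative z-row entry -11/2): x1.
Ratio test on column x1 — row 1: (5/2)/(1/2) = 5; row 2: entry 0 ≤ 0; row 3: (41/2)/(1/2) = 41. Minimum is 5 at row 1 (x2 leaves); pivot element 1/2.
After the second pivot the z-row RHS is 25/2 − (-11/2)·5 = 40.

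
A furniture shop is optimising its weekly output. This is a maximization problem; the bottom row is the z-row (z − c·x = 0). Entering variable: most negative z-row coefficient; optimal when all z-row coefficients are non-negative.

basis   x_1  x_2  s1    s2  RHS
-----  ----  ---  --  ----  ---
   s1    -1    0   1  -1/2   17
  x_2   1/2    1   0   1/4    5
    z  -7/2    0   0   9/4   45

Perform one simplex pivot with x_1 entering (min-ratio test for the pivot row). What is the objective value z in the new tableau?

80

Ratio test on column x_1 — row 1: entry -1 ≤ 0; row 2: 5/(1/2) = 10. Minimum is 10 at row 2 (x_2 leaves); pivot element 1/2.
Pivot on row 2; the z-row RHS becomes 45 − (-7/2)·10 = 80.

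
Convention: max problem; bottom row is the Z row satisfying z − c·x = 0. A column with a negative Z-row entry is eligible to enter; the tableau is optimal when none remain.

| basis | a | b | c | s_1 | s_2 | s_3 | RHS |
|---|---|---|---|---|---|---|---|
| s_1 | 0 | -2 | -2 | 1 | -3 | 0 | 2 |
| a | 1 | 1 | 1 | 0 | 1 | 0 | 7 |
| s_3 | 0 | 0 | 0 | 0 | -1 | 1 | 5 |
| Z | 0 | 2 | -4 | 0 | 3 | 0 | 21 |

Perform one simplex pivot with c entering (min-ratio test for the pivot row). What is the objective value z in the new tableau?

Ratio test on column c — row 1: entry -2 ≤ 0; row 2: 7/1 = 7; row 3: entry 0 ≤ 0. Minimum is 7 at row 2 (a leaves); pivot element 1.
Pivot on row 2; the Z-row RHS becomes 21 − (-4)·7 = 49.

49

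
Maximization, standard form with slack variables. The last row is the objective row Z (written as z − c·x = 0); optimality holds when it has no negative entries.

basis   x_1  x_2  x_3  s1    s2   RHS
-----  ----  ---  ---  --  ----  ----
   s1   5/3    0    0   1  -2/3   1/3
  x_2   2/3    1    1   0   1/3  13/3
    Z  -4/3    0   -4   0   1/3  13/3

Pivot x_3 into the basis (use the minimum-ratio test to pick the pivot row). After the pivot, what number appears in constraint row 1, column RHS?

1/3

Ratio test on column x_3 — row 1: entry 0 ≤ 0; row 2: (13/3)/1 = 13/3. Minimum is 13/3 at row 2 (x_2 leaves); pivot element 1.
Divide row 2 by 1; eliminate column x_3 from the other rows.
Row 1 update in column RHS: 1/3 − 0·(13/3) = 1/3.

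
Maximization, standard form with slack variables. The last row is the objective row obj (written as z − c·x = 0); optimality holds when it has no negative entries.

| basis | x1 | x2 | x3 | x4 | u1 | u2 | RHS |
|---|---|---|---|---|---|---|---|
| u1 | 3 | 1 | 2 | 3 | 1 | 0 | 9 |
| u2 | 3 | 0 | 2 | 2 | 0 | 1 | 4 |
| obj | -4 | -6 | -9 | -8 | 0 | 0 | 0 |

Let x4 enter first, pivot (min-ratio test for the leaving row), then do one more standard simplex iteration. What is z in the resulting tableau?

Ratio test on column x4 — row 1: 9/3 = 3; row 2: 4/2 = 2. Minimum is 2 at row 2 (u2 leaves); pivot element 2.
Pivot on row 2; the obj-row RHS becomes 0 − (-8)·2 = 16.
Next entering variable (most negative obj-row entry -6): x2.
Ratio test on column x2 — row 1: 3/1 = 3; row 2: entry 0 ≤ 0. Minimum is 3 at row 1 (u1 leaves); pivot element 1.
After the second pivot the obj-row RHS is 16 − (-6)·3 = 34.

34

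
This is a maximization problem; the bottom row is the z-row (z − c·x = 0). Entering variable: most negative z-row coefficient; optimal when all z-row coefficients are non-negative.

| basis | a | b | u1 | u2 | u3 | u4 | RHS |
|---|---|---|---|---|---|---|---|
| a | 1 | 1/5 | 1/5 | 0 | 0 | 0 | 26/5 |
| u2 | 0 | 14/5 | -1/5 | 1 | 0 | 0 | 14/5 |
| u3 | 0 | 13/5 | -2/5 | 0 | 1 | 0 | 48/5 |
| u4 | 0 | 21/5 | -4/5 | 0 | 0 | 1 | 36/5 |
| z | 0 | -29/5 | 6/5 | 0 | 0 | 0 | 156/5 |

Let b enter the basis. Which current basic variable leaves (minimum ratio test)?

u2

Column b entries and ratios — a: (26/5)/(1/5) = 26; u2: (14/5)/(14/5) = 1; u3: (48/5)/(13/5) = 48/13; u4: (36/5)/(21/5) = 12/7.
Smallest ratio is 1 in the row of u2, so u2 leaves.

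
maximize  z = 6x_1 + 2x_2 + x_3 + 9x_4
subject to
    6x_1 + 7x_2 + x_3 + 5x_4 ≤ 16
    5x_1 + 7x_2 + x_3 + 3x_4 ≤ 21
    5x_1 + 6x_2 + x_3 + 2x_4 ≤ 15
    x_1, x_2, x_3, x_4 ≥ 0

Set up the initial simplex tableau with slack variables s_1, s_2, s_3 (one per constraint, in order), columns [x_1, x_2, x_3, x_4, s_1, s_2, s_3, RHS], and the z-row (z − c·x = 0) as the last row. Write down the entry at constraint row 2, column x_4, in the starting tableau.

3

Constraint 2 has coefficient 3 on x_4.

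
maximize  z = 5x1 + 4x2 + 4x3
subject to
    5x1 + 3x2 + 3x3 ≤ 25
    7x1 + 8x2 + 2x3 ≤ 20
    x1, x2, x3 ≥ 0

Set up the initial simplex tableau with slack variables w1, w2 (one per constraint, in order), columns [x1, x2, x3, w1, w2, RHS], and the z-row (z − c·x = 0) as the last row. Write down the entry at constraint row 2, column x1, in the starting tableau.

7

Constraint 2 has coefficient 7 on x1.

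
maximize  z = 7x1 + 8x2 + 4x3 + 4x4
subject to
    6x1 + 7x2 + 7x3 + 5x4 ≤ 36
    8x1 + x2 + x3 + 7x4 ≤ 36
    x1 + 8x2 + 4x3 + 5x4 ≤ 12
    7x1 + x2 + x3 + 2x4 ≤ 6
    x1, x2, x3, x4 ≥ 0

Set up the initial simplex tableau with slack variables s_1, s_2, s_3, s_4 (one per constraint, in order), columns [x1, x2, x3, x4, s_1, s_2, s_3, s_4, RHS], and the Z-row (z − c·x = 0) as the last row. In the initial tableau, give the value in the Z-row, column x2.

-8

The Z-row carries the negated objective coefficients: the x2 entry is -8.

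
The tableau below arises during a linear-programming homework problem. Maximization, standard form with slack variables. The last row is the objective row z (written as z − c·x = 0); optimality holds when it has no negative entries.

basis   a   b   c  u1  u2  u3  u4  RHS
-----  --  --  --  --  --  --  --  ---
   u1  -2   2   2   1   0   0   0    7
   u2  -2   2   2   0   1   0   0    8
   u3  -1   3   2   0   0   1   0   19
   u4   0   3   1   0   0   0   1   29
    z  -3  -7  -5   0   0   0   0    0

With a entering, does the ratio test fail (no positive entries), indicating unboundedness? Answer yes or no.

Every constraint-row entry in column a is ≤ 0, so increasing a is unbounded.

yes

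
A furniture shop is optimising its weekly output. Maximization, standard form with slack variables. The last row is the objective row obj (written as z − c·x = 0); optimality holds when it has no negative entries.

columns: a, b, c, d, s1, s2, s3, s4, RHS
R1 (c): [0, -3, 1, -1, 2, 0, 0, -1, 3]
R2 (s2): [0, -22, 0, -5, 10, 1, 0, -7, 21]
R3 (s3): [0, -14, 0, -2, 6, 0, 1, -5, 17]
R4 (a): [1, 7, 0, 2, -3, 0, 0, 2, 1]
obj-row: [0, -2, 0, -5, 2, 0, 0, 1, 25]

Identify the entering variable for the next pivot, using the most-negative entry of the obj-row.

d

Negative obj-row entries: b: -2, d: -5.
The most negative is -5 in column d, so d enters.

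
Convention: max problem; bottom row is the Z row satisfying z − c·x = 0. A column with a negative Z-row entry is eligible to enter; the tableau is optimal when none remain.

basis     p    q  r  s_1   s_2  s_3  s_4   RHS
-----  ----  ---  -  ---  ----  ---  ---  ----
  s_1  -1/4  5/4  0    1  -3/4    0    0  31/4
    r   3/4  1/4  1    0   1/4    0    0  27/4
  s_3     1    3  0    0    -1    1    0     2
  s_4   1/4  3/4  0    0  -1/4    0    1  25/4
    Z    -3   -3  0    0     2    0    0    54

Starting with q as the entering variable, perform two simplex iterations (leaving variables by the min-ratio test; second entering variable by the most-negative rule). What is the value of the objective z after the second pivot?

Ratio test on column q — row 1: (31/4)/(5/4) = 31/5; row 2: (27/4)/(1/4) = 27; row 3: 2/3 = 2/3; row 4: (25/4)/(3/4) = 25/3. Minimum is 2/3 at row 3 (s_3 leaves); pivot element 3.
Pivot on row 3; the Z-row RHS becomes 54 − (-3)·(2/3) = 56.
Next entering variable (most negative Z-row entry -2): p.
Ratio test on column p — row 1: entry -2/3 ≤ 0; row 2: (79/12)/(2/3) = 79/8; row 3: (2/3)/(1/3) = 2; row 4: entry 0 ≤ 0. Minimum is 2 at row 3 (q leaves); pivot element 1/3.
After the second pivot the Z-row RHS is 56 − (-2)·2 = 60.

60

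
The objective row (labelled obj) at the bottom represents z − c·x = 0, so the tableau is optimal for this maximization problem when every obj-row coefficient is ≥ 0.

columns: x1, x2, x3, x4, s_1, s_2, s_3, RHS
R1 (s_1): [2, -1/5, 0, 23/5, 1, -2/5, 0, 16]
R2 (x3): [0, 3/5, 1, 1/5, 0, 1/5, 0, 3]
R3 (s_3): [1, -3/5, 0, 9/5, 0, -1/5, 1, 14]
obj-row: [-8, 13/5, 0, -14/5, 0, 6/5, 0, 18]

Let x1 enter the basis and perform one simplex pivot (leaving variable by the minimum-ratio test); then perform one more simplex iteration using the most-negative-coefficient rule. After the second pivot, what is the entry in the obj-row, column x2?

Ratio test on column x1 — row 1: 16/2 = 8; row 2: entry 0 ≤ 0; row 3: 14/1 = 14. Minimum is 8 at row 1 (s_1 leaves); pivot element 2.
Divide row 1 by 2; eliminate column x1 from the other rows.
Second iteration: most negative obj-row entry is -2/5 in column s_2, so s_2 enters.
Ratio test on column s_2 — row 1: entry -1/5 ≤ 0; row 2: 3/(1/5) = 15; row 3: entry 0 ≤ 0. Minimum is 15 at row 2 (x3 leaves); pivot element 1/5.
Divide row 2 by 1/5; eliminate column s_2 from the other rows.
After both pivots, the entry at the obj-row, column x2 is 3.

3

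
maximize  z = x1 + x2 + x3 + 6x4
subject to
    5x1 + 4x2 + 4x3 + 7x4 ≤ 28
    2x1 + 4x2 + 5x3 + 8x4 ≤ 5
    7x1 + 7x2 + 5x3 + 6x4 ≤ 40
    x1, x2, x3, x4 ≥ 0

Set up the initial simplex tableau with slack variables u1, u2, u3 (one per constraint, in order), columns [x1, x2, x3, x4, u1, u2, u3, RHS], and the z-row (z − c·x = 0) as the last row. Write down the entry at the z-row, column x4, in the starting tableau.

The z-row carries the negated objective coefficients: the x4 entry is -6.

-6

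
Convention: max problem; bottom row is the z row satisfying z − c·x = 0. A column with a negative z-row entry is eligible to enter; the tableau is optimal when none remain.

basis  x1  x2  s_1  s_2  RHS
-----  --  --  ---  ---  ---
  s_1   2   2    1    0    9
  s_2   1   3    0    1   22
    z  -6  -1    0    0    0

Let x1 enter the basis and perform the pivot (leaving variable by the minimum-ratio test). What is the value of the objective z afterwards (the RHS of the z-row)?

27

Ratio test on column x1 — row 1: 9/2 = 9/2; row 2: 22/1 = 22. Minimum is 9/2 at row 1 (s_1 leaves); pivot element 2.
Pivot on row 1; the z-row RHS becomes 0 − (-6)·(9/2) = 27.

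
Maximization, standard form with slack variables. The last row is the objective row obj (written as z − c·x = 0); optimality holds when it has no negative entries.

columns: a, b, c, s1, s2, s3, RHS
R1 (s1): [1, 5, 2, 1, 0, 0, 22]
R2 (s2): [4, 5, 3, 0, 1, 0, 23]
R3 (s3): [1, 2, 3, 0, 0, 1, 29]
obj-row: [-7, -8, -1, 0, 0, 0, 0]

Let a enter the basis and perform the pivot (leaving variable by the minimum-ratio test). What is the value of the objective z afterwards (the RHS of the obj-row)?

Ratio test on column a — row 1: 22/1 = 22; row 2: 23/4 = 23/4; row 3: 29/1 = 29. Minimum is 23/4 at row 2 (s2 leaves); pivot element 4.
Pivot on row 2; the obj-row RHS becomes 0 − (-7)·(23/4) = 161/4.

161/4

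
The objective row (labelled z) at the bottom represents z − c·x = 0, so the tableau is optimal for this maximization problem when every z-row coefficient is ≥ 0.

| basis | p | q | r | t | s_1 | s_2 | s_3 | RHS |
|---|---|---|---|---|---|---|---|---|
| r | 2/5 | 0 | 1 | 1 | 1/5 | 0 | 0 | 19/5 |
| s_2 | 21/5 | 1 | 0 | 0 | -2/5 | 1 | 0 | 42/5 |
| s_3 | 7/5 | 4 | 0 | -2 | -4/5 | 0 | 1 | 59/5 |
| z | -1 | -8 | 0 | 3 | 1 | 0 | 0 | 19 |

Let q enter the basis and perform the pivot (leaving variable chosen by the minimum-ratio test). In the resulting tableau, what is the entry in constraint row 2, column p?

77/20

Ratio test on column q — row 1: entry 0 ≤ 0; row 2: (42/5)/1 = 42/5; row 3: (59/5)/4 = 59/20. Minimum is 59/20 at row 3 (s_3 leaves); pivot element 4.
Divide row 3 by 4; eliminate column q from the other rows.
Row 2 update in column p: 21/5 − 1·(7/20) = 77/20.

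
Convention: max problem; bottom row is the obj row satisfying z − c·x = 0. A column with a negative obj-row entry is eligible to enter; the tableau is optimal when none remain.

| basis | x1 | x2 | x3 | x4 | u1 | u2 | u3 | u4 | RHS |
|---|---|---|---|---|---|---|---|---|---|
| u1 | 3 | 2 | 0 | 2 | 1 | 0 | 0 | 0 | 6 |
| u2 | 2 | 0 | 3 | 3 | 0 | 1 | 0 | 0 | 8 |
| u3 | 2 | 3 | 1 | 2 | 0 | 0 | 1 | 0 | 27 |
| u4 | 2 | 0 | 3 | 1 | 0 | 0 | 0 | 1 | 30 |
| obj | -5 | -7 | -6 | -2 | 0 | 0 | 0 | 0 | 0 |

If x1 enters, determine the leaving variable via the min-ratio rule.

u1

Column x1 entries and ratios — u1: 6/3 = 2; u2: 8/2 = 4; u3: 27/2 = 27/2; u4: 30/2 = 15.
Smallest ratio is 2 in the row of u1, so u1 leaves.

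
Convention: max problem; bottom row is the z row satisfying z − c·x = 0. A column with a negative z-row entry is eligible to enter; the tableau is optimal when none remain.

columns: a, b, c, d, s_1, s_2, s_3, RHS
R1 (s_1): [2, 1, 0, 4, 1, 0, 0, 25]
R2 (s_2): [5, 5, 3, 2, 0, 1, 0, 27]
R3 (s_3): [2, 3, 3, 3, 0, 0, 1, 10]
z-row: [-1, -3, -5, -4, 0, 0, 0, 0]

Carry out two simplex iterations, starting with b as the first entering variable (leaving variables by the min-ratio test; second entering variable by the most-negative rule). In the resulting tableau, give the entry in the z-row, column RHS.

Ratio test on column b — row 1: 25/1 = 25; row 2: 27/5 = 27/5; row 3: 10/3 = 10/3. Minimum is 10/3 at row 3 (s_3 leaves); pivot element 3.
Divide row 3 by 3; eliminate column b from the other rows.
Second iteration: most negative z-row entry is -2 in column c, so c enters.
Ratio test on column c — row 1: entry -1 ≤ 0; row 2: entry -2 ≤ 0; row 3: (10/3)/1 = 10/3. Minimum is 10/3 at row 3 (b leaves); pivot element 1.
Divide row 3 by 1; eliminate column c from the other rows.
After both pivots, the entry at the z-row, column RHS is 50/3.

50/3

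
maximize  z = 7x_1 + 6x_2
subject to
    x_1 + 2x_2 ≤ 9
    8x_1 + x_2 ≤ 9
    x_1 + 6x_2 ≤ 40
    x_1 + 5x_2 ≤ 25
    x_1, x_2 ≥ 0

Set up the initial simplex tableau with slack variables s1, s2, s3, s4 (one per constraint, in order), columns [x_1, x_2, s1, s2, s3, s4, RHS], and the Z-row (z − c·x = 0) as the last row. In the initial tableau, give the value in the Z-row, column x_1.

-7

The Z-row carries the negated objective coefficients: the x_1 entry is -7.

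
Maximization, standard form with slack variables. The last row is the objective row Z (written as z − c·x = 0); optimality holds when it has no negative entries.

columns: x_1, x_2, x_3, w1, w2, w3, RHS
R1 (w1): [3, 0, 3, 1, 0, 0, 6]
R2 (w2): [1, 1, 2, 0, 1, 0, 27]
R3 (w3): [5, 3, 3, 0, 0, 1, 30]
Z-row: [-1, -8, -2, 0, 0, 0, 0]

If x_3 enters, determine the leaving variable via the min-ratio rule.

Column x_3 entries and ratios — w1: 6/3 = 2; w2: 27/2 = 27/2; w3: 30/3 = 10.
Smallest ratio is 2 in the row of w1, so w1 leaves.

w1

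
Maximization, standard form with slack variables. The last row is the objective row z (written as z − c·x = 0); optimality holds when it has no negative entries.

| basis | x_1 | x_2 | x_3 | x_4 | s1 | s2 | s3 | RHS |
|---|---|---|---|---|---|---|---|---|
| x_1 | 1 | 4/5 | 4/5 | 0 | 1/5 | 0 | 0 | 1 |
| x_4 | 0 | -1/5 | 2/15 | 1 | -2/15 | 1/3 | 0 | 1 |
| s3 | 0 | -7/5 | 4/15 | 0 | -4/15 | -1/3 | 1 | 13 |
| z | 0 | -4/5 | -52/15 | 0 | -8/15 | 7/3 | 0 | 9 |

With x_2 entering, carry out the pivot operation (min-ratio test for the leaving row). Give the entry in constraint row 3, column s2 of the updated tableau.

Ratio test on column x_2 — row 1: 1/(4/5) = 5/4; row 2: entry -1/5 ≤ 0; row 3: entry -7/5 ≤ 0. Minimum is 5/4 at row 1 (x_1 leaves); pivot element 4/5.
Divide row 1 by 4/5; eliminate column x_2 from the other rows.
Row 3 update in column s2: -1/3 − (-7/5)·0 = -1/3.

-1/3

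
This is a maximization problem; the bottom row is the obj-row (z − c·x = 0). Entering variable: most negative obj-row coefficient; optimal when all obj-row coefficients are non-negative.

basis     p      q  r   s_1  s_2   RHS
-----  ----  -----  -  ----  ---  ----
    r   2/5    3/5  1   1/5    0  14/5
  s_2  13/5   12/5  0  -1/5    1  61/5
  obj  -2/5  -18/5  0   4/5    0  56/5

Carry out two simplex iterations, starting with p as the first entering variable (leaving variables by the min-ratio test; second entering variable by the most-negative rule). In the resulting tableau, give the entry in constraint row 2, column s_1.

-1

Ratio test on column p — row 1: (14/5)/(2/5) = 7; row 2: (61/5)/(13/5) = 61/13. Minimum is 61/13 at row 2 (s_2 leaves); pivot element 13/5.
Divide row 2 by 13/5; eliminate column p from the other rows.
Second iteration: most negative obj-row entry is -42/13 in column q, so q enters.
Ratio test on column q — row 1: (12/13)/(3/13) = 4; row 2: (61/13)/(12/13) = 61/12. Minimum is 4 at row 1 (r leaves); pivot element 3/13.
Divide row 1 by 3/13; eliminate column q from the other rows.
After both pivots, the entry at constraint row 2, column s_1 is -1.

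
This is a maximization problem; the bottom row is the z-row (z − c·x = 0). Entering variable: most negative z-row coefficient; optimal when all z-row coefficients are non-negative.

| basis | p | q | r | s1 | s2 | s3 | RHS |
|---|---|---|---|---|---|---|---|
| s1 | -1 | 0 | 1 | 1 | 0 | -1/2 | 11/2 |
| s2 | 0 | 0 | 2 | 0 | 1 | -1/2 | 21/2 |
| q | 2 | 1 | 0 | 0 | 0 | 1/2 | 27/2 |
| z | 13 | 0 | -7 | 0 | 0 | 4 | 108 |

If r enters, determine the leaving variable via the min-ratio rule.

Column r entries and ratios — s1: (11/2)/1 = 11/2; s2: (21/2)/2 = 21/4; q: 0 ≤ 0, skip.
Smallest ratio is 21/4 in the row of s2, so s2 leaves.

s2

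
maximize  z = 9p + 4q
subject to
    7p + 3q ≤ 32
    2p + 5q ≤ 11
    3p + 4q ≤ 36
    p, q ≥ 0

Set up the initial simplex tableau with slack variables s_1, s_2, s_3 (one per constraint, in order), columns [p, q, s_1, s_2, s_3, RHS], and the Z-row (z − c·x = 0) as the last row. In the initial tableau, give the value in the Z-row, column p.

-9

The Z-row carries the negated objective coefficients: the p entry is -9.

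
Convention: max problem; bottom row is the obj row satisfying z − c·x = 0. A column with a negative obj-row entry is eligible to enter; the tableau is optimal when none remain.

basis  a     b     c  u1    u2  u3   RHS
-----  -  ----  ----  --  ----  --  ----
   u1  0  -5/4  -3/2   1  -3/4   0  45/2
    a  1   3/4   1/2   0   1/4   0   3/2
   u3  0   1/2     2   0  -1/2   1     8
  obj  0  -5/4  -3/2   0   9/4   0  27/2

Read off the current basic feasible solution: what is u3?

8

u3 is basic (row 3); its value is the RHS of that row, 8.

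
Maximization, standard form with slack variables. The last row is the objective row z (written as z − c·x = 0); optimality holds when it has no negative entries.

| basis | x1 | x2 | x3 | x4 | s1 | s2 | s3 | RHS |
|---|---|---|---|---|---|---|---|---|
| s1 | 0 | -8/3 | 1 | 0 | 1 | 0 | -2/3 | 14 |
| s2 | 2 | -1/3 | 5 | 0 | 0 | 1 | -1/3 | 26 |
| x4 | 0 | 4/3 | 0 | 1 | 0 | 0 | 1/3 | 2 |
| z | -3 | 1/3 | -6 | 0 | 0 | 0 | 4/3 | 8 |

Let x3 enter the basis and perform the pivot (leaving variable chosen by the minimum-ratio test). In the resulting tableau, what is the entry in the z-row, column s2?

6/5

Ratio test on column x3 — row 1: 14/1 = 14; row 2: 26/5 = 26/5; row 3: entry 0 ≤ 0. Minimum is 26/5 at row 2 (s2 leaves); pivot element 5.
Divide row 2 by 5; eliminate column x3 from the other rows.
z-row update in column s2: 0 − (-6)·(1/5) = 6/5.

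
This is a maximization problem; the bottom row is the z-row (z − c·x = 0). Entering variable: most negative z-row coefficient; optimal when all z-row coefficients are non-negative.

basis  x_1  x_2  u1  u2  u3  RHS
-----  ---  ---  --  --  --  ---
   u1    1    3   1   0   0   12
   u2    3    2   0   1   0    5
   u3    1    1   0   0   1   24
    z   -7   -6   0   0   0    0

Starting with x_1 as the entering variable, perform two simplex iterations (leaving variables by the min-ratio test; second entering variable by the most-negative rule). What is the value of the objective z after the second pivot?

15

Ratio test on column x_1 — row 1: 12/1 = 12; row 2: 5/3 = 5/3; row 3: 24/1 = 24. Minimum is 5/3 at row 2 (u2 leaves); pivot element 3.
Pivot on row 2; the z-row RHS becomes 0 − (-7)·(5/3) = 35/3.
Next entering variable (most negative z-row entry -4/3): x_2.
Ratio test on column x_2 — row 1: (31/3)/(7/3) = 31/7; row 2: (5/3)/(2/3) = 5/2; row 3: (67/3)/(1/3) = 67. Minimum is 5/2 at row 2 (x_1 leaves); pivot element 2/3.
After the second pivot the z-row RHS is 35/3 − (-4/3)·(5/2) = 15.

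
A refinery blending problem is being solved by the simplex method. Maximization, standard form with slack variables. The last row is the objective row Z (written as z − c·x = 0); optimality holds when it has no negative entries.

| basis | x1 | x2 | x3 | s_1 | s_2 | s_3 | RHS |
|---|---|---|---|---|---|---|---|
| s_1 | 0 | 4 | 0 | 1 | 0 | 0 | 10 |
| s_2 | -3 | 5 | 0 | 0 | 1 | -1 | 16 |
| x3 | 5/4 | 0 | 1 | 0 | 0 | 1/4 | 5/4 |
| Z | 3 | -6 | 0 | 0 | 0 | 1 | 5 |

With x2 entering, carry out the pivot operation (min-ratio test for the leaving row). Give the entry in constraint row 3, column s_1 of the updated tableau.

0

Ratio test on column x2 — row 1: 10/4 = 5/2; row 2: 16/5 = 16/5; row 3: entry 0 ≤ 0. Minimum is 5/2 at row 1 (s_1 leaves); pivot element 4.
Divide row 1 by 4; eliminate column x2 from the other rows.
Row 3 update in column s_1: 0 − 0·(1/4) = 0.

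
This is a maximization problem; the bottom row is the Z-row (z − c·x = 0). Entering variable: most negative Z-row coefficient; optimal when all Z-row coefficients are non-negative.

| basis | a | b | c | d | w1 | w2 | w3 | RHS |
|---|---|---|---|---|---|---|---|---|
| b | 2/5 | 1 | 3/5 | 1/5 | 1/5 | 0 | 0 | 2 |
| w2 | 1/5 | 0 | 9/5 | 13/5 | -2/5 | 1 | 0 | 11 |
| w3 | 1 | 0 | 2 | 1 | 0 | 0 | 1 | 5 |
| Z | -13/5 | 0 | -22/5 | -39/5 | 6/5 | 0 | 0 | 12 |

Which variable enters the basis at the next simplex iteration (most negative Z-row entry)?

d

Negative Z-row entries: a: -13/5, c: -22/5, d: -39/5.
The most negative is -39/5 in column d, so d enters.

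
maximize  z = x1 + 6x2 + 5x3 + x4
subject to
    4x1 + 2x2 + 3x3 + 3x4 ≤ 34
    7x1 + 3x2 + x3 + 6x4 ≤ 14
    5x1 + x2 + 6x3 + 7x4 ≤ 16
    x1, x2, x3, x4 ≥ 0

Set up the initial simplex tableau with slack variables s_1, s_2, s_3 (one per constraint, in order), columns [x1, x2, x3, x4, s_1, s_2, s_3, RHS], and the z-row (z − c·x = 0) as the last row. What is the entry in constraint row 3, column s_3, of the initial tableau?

1

Slack s_3 belongs to constraint 3; its column is the unit vector e_3, so the entry in row 3 is 1.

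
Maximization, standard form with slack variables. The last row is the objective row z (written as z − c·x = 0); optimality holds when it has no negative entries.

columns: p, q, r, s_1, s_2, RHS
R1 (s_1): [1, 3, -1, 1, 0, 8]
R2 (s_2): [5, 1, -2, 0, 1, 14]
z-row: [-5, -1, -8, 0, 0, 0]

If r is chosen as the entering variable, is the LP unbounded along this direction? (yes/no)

yes

Every constraint-row entry in column r is ≤ 0, so increasing r is unbounded.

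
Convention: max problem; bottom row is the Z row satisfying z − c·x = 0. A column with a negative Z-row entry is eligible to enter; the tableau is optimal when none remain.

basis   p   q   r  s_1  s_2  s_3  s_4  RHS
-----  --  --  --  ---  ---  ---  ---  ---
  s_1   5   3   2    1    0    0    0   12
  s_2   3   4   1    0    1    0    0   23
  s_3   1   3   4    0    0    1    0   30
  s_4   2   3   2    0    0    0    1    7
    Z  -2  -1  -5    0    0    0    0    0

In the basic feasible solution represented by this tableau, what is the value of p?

p is not in the basis, so in the current basic feasible solution p = 0.

0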